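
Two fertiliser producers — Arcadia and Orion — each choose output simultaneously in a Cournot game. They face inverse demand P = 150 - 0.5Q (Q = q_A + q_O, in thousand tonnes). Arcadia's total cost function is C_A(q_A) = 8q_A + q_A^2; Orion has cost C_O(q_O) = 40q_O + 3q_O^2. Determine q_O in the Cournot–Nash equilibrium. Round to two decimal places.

Arcadia's profit: π_A = (150 - 0.5Q)q_A - (8q_A + q_A²). Setting ∂π_A/∂q_A = 0: 142 - 3q_A - (1/2)(q_O) = 0.
Orion's first-order condition: 110 - 7q_O - (1/2)(q_A) = 0.
Best responses: q_A = (142 - (1/2)q_O)/3, q_O = (110 - (1/2)q_A)/7.
Solving the pair: q_A = 45.2530, q_O = 1036/83.

12.48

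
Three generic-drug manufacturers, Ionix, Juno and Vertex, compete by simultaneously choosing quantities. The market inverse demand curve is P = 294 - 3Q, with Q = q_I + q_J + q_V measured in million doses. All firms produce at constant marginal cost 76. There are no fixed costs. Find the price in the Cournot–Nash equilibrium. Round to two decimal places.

130.50

Each firm earns π_i = (294 - 3Q)q_i - 76q_i.
First-order condition (treating rivals' output as given): 218 - 6q_i - 3·Σ_{j≠i} q_j = 0.
By symmetry each firm produces the same amount; substituting Σ_{j≠i} q_j = 2q_i yields q_i = 218/12 = 109/6.
Total output Q = 109/2, so price P = 294 - 3·(109/2) = 261/2.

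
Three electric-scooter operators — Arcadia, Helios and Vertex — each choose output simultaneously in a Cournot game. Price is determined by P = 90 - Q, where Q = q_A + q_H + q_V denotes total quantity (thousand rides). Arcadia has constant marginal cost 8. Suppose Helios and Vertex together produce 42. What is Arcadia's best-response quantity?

20

With rivals' combined output fixed at 42, Arcadia's profit is π_A = (90 - 42 - q_A)q_A - (8q_A) = (48 - q_A)q_A - (8q_A).
∂π_A/∂q_A = 40 - 2q_A = 0, so q_A = 20.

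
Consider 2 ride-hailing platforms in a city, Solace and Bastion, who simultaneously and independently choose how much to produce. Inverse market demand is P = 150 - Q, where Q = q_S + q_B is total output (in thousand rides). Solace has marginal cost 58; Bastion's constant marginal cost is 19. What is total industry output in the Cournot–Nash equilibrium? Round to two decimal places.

Solace's profit: π_S = (150 - Q)q_S - (58q_S). Setting ∂π_S/∂q_S = 0: 92 - 2q_S - (q_B) = 0.
Bastion's first-order condition: 131 - 2q_B - (q_S) = 0.
Best responses: q_S = (92 - q_B)/2, q_B = (131 - q_S)/2.
Substituting one into the other gives q_S = 53/3 and q_B = 170/3.
Total output Q = 53/3 + 170/3 = 223/3.

74.33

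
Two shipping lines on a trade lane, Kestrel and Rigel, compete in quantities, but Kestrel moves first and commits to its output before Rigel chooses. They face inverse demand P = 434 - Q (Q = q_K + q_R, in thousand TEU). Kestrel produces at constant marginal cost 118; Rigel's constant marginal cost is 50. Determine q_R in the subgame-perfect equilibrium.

The follower Rigel best-responds to any q_K: π_R = (434 - Q)q_R - 50q_R.
Setting the follower's marginal profit to zero, 384 - q_K - 2q_R = 0, i.e. q_R = (384 - q_K)/2.
The leader anticipates this reaction. Substituting into P = 434 - Q gives P = 242 - (1/2)q_K, so π_K = (242 - (1/2)q_K)q_K - 118q_K.
The leader's first-order condition 124 - q_K = 0 yields q_K = 124.
Then q_R = (384 - 124)/2 = 130.

130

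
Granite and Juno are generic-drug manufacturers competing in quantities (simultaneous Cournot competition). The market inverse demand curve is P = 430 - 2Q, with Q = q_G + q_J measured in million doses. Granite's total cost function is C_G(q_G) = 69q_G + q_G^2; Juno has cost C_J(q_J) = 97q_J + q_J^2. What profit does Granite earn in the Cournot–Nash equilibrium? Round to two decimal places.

6591.80

Granite's profit: π_G = (430 - 2Q)q_G - (69q_G + q_G²). Setting ∂π_G/∂q_G = 0: 361 - 6q_G - 2(q_J) = 0.
Juno's first-order condition: 333 - 6q_J - 2(q_G) = 0.
So q_G = (361 - 2q_J)/6 and q_J = (333 - 2q_G)/6.
Substituting one into the other gives q_G = 375/8 and q_J = 319/8.
Price P = 430 - 2·(347/4) = 513/2.
Granite's profit: (513/2)·(375/8) - 69·(375/8) - (375/8)² = 6591.7969.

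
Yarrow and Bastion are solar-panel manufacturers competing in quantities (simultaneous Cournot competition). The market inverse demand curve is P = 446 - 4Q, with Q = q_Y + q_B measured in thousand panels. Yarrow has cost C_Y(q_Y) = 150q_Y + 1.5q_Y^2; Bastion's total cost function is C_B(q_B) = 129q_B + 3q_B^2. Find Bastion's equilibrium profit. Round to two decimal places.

1949.52

Yarrow's profit: π_Y = (446 - 4Q)q_Y - (150q_Y + (3/2)q_Y²). Setting ∂π_Y/∂q_Y = 0: 296 - 11q_Y - 4(q_B) = 0.
Bastion's profit: π_B = (446 - 4Q)q_B - (129q_B + 3q_B²). Setting ∂π_B/∂q_B = 0: 317 - 14q_B - 4(q_Y) = 0.
So q_Y = (296 - 4q_B)/11 and q_B = (317 - 4q_Y)/14.
Substituting one into the other gives q_Y = 1438/69 and q_B = 16.6884.
Price P = 446 - 4·37.5290 = 295.8841.
Bastion's profit: 295.8841·16.6884 - 129·16.6884 - 3·16.6884² = 1949.5202.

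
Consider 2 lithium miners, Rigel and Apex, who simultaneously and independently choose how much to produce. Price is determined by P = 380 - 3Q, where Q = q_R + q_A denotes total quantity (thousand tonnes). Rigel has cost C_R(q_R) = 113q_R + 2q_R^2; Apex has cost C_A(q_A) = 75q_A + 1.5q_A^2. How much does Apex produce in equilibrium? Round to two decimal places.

27.77

Rigel's profit: π_R = (380 - 3Q)q_R - (113q_R + 2q_R²). Setting ∂π_R/∂q_R = 0: 267 - 10q_R - 3(q_A) = 0.
Apex's first-order condition: 305 - 9q_A - 3(q_R) = 0.
So q_R = (267 - 3q_A)/10 and q_A = (305 - 3q_R)/9.
Substituting one into the other gives q_R = 496/27 and q_A = 27.7654.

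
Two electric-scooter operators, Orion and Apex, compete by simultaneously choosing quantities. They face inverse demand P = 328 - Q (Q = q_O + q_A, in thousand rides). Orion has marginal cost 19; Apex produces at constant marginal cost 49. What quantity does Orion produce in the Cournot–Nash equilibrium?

113

Orion's profit: π_O = (328 - Q)q_O - (19q_O). Setting ∂π_O/∂q_O = 0: 309 - 2q_O - (q_A) = 0.
Apex's first-order condition: 279 - 2q_A - (q_O) = 0.
Best responses: q_O = (309 - q_A)/2, q_A = (279 - q_O)/2.
Substituting one into the other gives q_O = 113 and q_A = 83.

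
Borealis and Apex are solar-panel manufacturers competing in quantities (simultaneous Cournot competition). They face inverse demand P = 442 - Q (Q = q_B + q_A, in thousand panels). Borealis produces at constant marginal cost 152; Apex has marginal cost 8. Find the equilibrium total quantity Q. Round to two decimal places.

Borealis's profit: π_B = (442 - Q)q_B - (152q_B). Setting ∂π_B/∂q_B = 0: 290 - 2q_B - (q_A) = 0.
Apex's profit: π_A = (442 - Q)q_A - (8q_A). Setting ∂π_A/∂q_A = 0: 434 - 2q_A - (q_B) = 0.
Rearranging gives the reaction functions q_B = (290 - q_A)/2 and q_A = (434 - q_B)/2.
Solving the pair: q_B = 146/3, q_A = 578/3.
Total output Q = 146/3 + 578/3 = 724/3.

241.33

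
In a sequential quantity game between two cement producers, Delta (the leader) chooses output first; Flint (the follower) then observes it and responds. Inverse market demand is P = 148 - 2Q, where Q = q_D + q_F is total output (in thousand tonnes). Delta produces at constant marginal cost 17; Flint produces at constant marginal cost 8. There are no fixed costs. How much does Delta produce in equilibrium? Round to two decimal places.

The follower Flint best-responds to any q_D: π_F = (148 - 2Q)q_F - 8q_F.
Setting the follower's marginal profit to zero, 140 - 2q_D - 4q_F = 0, i.e. q_F = (140 - 2q_D)/4.
The leader anticipates this reaction. Substituting into P = 148 - 2Q gives P = 78 - q_D, so π_D = (78 - q_D)q_D - 17q_D.
Leader FOC: 61 - 2q_D = 0, so q_D = 61/2.
Then q_F = (140 - 2·(61/2))/4 = 79/4.

30.50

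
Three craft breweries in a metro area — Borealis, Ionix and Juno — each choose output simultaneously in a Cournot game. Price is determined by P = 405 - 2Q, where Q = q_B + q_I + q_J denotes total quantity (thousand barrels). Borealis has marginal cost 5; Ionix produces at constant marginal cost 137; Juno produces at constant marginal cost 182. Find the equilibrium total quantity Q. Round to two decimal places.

111.38

Borealis's profit: π_B = (405 - 2Q)q_B - (5q_B). Setting ∂π_B/∂q_B = 0: 400 - 4q_B - 2(q_I + q_J) = 0.
Ionix's profit: π_I = (405 - 2Q)q_I - (137q_I). Setting ∂π_I/∂q_I = 0: 268 - 4q_I - 2(q_B + q_J) = 0.
Juno's first-order condition: 223 - 4q_J - 2(q_B + q_I) = 0.
Adding the 3 first-order conditions: 891 − 8Q = 0, so Q = 891/8.
Back-substituting: q_B = (400 − 891/4)/2 = 709/8, q_I = (268 − 891/4)/2 = 181/8, q_J = (223 − 891/4)/2 = 1/8.
Total output Q = 709/8 + 181/8 + 1/8 = 891/8.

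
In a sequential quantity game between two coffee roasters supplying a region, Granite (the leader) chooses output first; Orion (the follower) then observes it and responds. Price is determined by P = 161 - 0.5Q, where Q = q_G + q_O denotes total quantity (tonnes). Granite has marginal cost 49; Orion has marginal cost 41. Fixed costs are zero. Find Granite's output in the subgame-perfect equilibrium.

104

Solve by backward induction. Given q_G, the follower Orion maximises π_O = (161 - (1/2)q_G - (1/2)q_O)q_O - 41q_O.
Setting the follower's marginal profit to zero, 120 - (1/2)q_G - q_O = 0, i.e. q_O = (120 - (1/2)q_G).
The leader anticipates this reaction. Substituting into P = 161 - 0.5Q gives P = 101 - (1/4)q_G, so π_G = (101 - (1/4)q_G)q_G - 49q_G.
Maximising: ∂π_G/∂q_G = 52 - (1/2)q_G = 0, giving q_G = 104.
Then q_O = (120 - (1/2)·104) = 68.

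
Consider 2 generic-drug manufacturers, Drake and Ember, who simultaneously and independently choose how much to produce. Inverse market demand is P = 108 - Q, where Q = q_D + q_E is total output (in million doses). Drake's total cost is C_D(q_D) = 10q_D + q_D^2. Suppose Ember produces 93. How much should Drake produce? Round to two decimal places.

1.25

With the rival's output fixed at 93, Drake's profit is π_D = (108 - 93 - q_D)q_D - (10q_D + q_D²) = (15 - q_D)q_D - (10q_D + q_D²).
∂π_D/∂q_D = 5 - 4q_D = 0, so q_D = 5/4.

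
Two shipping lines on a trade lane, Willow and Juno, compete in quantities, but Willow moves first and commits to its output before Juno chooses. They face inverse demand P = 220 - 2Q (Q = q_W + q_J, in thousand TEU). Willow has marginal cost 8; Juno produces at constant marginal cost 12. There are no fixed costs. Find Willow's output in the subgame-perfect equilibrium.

The follower Juno best-responds to any q_W: π_J = (220 - 2Q)q_J - 12q_J.
Setting the follower's marginal profit to zero, 208 - 2q_W - 4q_J = 0, i.e. q_J = (208 - 2q_W)/4.
Willow substitutes q_J(q_W) into its own profit: π_W = q_W(220 - 2q_W - (208 - 2q_W)/2) - 8q_W = (116 - q_W)q_W - 8q_W.
The leader's first-order condition 108 - 2q_W = 0 yields q_W = 54.
Then q_J = (208 - 2·54)/4 = 25.

54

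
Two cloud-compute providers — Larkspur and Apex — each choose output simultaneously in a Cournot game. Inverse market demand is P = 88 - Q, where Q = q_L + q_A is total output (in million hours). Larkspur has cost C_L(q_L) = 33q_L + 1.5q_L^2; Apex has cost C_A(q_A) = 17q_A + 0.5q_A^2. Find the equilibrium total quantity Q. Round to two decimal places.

Larkspur's profit: π_L = (88 - Q)q_L - (33q_L + (3/2)q_L²). Setting ∂π_L/∂q_L = 0: 55 - 5q_L - (q_A) = 0.
Apex's first-order condition: 71 - 3q_A - (q_L) = 0.
So q_L = (55 - q_A)/5 and q_A = (71 - q_L)/3.
Substituting one into the other gives q_L = 47/7 and q_A = 150/7.
Total output Q = 47/7 + 150/7 = 197/7.

28.14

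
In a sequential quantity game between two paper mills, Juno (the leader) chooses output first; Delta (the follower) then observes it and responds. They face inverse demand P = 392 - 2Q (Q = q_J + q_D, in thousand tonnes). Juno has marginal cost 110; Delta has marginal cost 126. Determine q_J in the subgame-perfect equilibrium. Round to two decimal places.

74.50

The follower Delta best-responds to any q_J: π_D = (392 - 2Q)q_D - 126q_D.
Follower FOC: 266 - 2q_J - 4q_D = 0, so q_D(q_J) = (266 - 2q_J)/4.
The leader anticipates this reaction. Substituting into P = 392 - 2Q gives P = 259 - q_J, so π_J = (259 - q_J)q_J - 110q_J.
Maximising: ∂π_J/∂q_J = 149 - 2q_J = 0, giving q_J = 149/2.
Then q_D = (266 - 2·(149/2))/4 = 117/4.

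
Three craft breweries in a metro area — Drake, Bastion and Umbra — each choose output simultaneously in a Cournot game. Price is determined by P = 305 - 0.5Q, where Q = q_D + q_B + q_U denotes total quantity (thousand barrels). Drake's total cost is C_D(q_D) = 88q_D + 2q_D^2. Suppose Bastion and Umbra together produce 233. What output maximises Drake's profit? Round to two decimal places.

20.10

With rivals' combined output fixed at 233, Drake's profit is π_D = (305 - (1/2)·233 - (1/2)q_D)q_D - (88q_D + 2q_D²) = (377/2 - (1/2)q_D)q_D - (88q_D + 2q_D²).
∂π_D/∂q_D = 201/2 - 5q_D = 0, so q_D = 201/10.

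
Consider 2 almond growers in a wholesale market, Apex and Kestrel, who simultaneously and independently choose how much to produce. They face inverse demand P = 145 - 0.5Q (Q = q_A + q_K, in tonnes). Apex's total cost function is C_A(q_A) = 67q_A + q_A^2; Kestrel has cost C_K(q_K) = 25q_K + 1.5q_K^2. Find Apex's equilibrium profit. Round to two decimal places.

689.95

Apex's profit: π_A = (145 - 0.5Q)q_A - (67q_A + q_A²). Setting ∂π_A/∂q_A = 0: 78 - 3q_A - (1/2)(q_K) = 0.
Kestrel's first-order condition: 120 - 4q_K - (1/2)(q_A) = 0.
Best responses: q_A = (78 - (1/2)q_K)/3, q_K = (120 - (1/2)q_A)/4.
Solving the pair: q_A = 1008/47, q_K = 1284/47.
Price P = 145 - (1/2)·48.7660 = 120.6170.
Apex's profit: 120.6170·(1008/47) - 67·(1008/47) - (1008/47)² = 689.9484.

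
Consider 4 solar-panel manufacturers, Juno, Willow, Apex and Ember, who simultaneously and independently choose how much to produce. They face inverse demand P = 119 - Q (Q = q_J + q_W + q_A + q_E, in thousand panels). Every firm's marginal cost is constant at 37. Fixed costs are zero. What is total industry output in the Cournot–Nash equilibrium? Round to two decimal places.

65.60

Each firm earns π_i = (119 - Q)q_i - 37q_i.
First-order condition (treating rivals' output as given): 82 - 2q_i - Σ_{j≠i} q_j = 0.
By symmetry each firm produces the same amount; substituting Σ_{j≠i} q_j = 3q_i yields q_i = 82/5.
Total output Q = 82/5 + 82/5 + 82/5 + 82/5 = 328/5.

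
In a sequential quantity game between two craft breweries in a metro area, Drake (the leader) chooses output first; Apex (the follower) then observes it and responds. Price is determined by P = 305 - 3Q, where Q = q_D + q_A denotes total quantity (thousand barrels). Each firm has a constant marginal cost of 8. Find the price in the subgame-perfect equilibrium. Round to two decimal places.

82.25

The follower Apex best-responds to any q_D: π_A = (305 - 3Q)q_A - 8q_A.
Follower FOC: 297 - 3q_D - 6q_A = 0, so q_A(q_D) = (297 - 3q_D)/6.
The leader anticipates this reaction. Substituting into P = 305 - 3Q gives P = 313/2 - (3/2)q_D, so π_D = (313/2 - (3/2)q_D)q_D - 8q_D.
The leader's first-order condition 297/2 - 3q_D = 0 yields q_D = 99/2.
Then q_A = (297 - 3·(99/2))/6 = 99/4.
Total output Q = 297/4, so price P = 305 - 3·(297/4) = 329/4.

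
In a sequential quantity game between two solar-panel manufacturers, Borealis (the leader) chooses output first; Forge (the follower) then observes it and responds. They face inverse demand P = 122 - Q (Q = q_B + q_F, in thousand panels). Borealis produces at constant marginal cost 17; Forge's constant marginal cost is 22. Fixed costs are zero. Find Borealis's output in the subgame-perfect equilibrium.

The follower Forge best-responds to any q_B: π_F = (122 - Q)q_F - 22q_F.
Setting the follower's marginal profit to zero, 100 - q_B - 2q_F = 0, i.e. q_F = (100 - q_B)/2.
Borealis substitutes q_F(q_B) into its own profit: π_B = q_B(122 - q_B - (100 - q_B)/2) - 17q_B = (72 - (1/2)q_B)q_B - 17q_B.
The leader's first-order condition 55 - q_B = 0 yields q_B = 55.
Then q_F = (100 - 55)/2 = 45/2.

55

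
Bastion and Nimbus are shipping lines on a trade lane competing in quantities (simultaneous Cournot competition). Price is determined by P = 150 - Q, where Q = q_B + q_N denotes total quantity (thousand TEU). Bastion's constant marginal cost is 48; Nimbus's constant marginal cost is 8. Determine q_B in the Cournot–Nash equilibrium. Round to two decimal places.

Bastion's profit: π_B = (150 - Q)q_B - (48q_B). Setting ∂π_B/∂q_B = 0: 102 - 2q_B - (q_N) = 0.
Nimbus's profit: π_N = (150 - Q)q_N - (8q_N). Setting ∂π_N/∂q_N = 0: 142 - 2q_N - (q_B) = 0.
So q_B = (102 - q_N)/2 and q_N = (142 - q_B)/2.
Solving the pair: q_B = 62/3, q_N = 182/3.

20.67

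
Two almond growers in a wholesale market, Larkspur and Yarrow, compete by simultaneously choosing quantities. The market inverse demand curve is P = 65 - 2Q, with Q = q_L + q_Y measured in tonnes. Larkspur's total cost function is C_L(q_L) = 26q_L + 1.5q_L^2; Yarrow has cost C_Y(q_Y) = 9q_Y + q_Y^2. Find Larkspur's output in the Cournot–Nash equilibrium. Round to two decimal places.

3.21

Larkspur's profit: π_L = (65 - 2Q)q_L - (26q_L + (3/2)q_L²). Setting ∂π_L/∂q_L = 0: 39 - 7q_L - 2(q_Y) = 0.
Yarrow's profit: π_Y = (65 - 2Q)q_Y - (9q_Y + q_Y²). Setting ∂π_Y/∂q_Y = 0: 56 - 6q_Y - 2(q_L) = 0.
So q_L = (39 - 2q_Y)/7 and q_Y = (56 - 2q_L)/6.
Solving the pair: q_L = 61/19, q_Y = 157/19.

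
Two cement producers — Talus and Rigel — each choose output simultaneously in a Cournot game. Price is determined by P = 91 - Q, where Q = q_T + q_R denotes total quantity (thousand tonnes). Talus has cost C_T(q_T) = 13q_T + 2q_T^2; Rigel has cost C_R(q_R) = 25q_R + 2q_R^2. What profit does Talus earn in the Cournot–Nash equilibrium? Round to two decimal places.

395.76

Talus's profit: π_T = (91 - Q)q_T - (13q_T + 2q_T²). Setting ∂π_T/∂q_T = 0: 78 - 6q_T - (q_R) = 0.
Rigel's profit: π_R = (91 - Q)q_R - (25q_R + 2q_R²). Setting ∂π_R/∂q_R = 0: 66 - 6q_R - (q_T) = 0.
So q_T = (78 - q_R)/6 and q_R = (66 - q_T)/6.
Substituting one into the other gives q_T = 402/35 and q_R = 318/35.
Price P = 91 - 144/7 = 493/7.
Talus's profit: (493/7)·(402/35) - 13·(402/35) - 2(402/35)² = 395.7649.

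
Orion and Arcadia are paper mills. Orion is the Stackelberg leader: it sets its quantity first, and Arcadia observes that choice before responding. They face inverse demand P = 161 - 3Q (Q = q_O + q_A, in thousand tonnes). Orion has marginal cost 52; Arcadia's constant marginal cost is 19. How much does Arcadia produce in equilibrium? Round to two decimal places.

The follower Arcadia best-responds to any q_O: π_A = (161 - 3Q)q_A - 19q_A.
Follower FOC: 142 - 3q_O - 6q_A = 0, so q_A(q_O) = (142 - 3q_O)/6.
Orion substitutes q_A(q_O) into its own profit: π_O = q_O(161 - 3q_O - (142 - 3q_O)/2) - 52q_O = (90 - (3/2)q_O)q_O - 52q_O.
Maximising: ∂π_O/∂q_O = 38 - 3q_O = 0, giving q_O = 38/3.
Then q_A = (142 - 3·(38/3))/6 = 52/3.

17.33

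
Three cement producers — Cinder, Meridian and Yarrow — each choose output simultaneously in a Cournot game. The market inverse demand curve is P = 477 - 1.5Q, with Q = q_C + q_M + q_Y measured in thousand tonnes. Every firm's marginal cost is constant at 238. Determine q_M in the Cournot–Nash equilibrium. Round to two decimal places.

A representative firm's profit is π_i = q_i(477 - 1.5Q) - 238q_i.
Setting ∂π_i/∂q_i = 0 with rivals' quantities fixed: 239 - 3q_i - (3/2)·Σ_{j≠i} q_j = 0.
With identical firms every q_j equals q_i, so Σ_{j≠i} q_j = 2q_i and 239 = 6q_i, giving q_i = 239/6.

39.83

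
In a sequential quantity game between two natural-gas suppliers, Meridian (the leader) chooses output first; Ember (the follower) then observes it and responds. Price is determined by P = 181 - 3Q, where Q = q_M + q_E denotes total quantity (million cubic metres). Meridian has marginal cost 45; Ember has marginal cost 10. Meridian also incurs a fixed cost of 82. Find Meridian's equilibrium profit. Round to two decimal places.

Solve by backward induction. Given q_M, the follower Ember maximises π_E = (181 - 3q_M - 3q_E)q_E - 10q_E.
∂π_E/∂q_E = 171 - 3q_M - 6q_E = 0 gives the reaction function q_E = (171 - 3q_M)/6.
The leader anticipates this reaction. Substituting into P = 181 - 3Q gives P = 191/2 - (3/2)q_M, so π_M = (191/2 - (3/2)q_M)q_M - 45q_M.
The leader's first-order condition 101/2 - 3q_M = 0 yields q_M = 101/6.
Then q_E = (171 - 3·(101/6))/6 = 241/12.
Price P = 181 - 3·(443/12) = 281/4.
Meridian's profit: (281/4 - 45)·(101/6) - 82 = 343.0417.

343.04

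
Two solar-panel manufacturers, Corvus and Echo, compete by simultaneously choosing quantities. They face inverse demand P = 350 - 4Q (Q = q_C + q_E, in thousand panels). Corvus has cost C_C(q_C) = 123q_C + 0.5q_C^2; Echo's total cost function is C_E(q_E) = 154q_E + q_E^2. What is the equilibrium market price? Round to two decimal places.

Corvus's profit: π_C = (350 - 4Q)q_C - (123q_C + (1/2)q_C²). Setting ∂π_C/∂q_C = 0: 227 - 9q_C - 4(q_E) = 0.
Echo's first-order condition: 196 - 10q_E - 4(q_C) = 0.
Best responses: q_C = (227 - 4q_E)/9, q_E = (196 - 4q_C)/10.
Solving the pair: q_C = 743/37, q_E = 428/37.
Total output Q = 1171/37, so price P = 350 - 4·(1171/37) = 223.4054.

223.41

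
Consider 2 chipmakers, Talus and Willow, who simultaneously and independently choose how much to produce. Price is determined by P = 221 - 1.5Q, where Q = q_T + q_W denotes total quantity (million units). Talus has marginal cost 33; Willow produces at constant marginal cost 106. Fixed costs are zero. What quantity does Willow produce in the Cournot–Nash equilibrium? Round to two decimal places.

9.33

Talus's profit: π_T = (221 - 1.5Q)q_T - (33q_T). Setting ∂π_T/∂q_T = 0: 188 - 3q_T - (3/2)(q_W) = 0.
Willow's first-order condition: 115 - 3q_W - (3/2)(q_T) = 0.
So q_T = (188 - (3/2)q_W)/3 and q_W = (115 - (3/2)q_T)/3.
Solving the pair: q_T = 58, q_W = 28/3.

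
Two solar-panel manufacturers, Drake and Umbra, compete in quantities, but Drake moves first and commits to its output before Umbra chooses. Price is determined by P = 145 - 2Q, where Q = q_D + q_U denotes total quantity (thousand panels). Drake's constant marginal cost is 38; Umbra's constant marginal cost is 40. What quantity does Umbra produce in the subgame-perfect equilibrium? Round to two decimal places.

12.63

Solve by backward induction. Given q_D, the follower Umbra maximises π_U = (145 - 2q_D - 2q_U)q_U - 40q_U.
Setting the follower's marginal profit to zero, 105 - 2q_D - 4q_U = 0, i.e. q_U = (105 - 2q_D)/4.
Drake substitutes q_U(q_D) into its own profit: π_D = q_D(145 - 2q_D - (105 - 2q_D)/2) - 38q_D = (185/2 - q_D)q_D - 38q_D.
The leader's first-order condition 109/2 - 2q_D = 0 yields q_D = 109/4.
Then q_U = (105 - 2·(109/4))/4 = 101/8.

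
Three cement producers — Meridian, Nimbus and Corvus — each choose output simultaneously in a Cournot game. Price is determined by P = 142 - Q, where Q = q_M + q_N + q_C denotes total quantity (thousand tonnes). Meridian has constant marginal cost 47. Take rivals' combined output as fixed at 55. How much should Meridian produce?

20

With rivals' combined output fixed at 55, Meridian's profit is π_M = (142 - 55 - q_M)q_M - (47q_M) = (87 - q_M)q_M - (47q_M).
∂π_M/∂q_M = 40 - 2q_M = 0, so q_M = 20.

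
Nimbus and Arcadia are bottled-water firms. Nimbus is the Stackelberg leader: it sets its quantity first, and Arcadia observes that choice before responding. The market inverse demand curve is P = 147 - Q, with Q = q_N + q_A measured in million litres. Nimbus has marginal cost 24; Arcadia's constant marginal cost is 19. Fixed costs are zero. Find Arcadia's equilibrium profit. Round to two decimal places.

The follower Arcadia best-responds to any q_N: π_A = (147 - Q)q_A - 19q_A.
Follower FOC: 128 - q_N - 2q_A = 0, so q_A(q_N) = (128 - q_N)/2.
The leader anticipates this reaction. Substituting into P = 147 - Q gives P = 83 - (1/2)q_N, so π_N = (83 - (1/2)q_N)q_N - 24q_N.
Leader FOC: 59 - q_N = 0, so q_N = 59.
Then q_A = (128 - 59)/2 = 69/2.
Price P = 147 - 187/2 = 107/2.
Arcadia's profit: (107/2 - 19)·(69/2) = 1190.2500.

1190.25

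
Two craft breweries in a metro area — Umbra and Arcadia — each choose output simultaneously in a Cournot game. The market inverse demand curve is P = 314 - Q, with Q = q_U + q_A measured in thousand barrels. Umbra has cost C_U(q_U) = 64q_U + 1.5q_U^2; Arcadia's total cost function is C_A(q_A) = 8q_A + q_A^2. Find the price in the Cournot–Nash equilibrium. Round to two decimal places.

Umbra's profit: π_U = (314 - Q)q_U - (64q_U + (3/2)q_U²). Setting ∂π_U/∂q_U = 0: 250 - 5q_U - (q_A) = 0.
Arcadia's first-order condition: 306 - 4q_A - (q_U) = 0.
Rearranging gives the reaction functions q_U = (250 - q_A)/5 and q_A = (306 - q_U)/4.
Substituting one into the other gives q_U = 694/19 and q_A = 1280/19.
Total output Q = 1974/19, so price P = 314 - 1974/19 = 210.1053.

210.11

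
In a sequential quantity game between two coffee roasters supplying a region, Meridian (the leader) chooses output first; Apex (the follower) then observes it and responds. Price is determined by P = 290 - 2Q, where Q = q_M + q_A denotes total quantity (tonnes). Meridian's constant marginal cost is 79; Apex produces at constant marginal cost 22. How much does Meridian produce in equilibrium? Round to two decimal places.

38.50

The follower Apex best-responds to any q_M: π_A = (290 - 2Q)q_A - 22q_A.
∂π_A/∂q_A = 268 - 2q_M - 4q_A = 0 gives the reaction function q_A = (268 - 2q_M)/4.
The leader anticipates this reaction. Substituting into P = 290 - 2Q gives P = 156 - q_M, so π_M = (156 - q_M)q_M - 79q_M.
Maximising: ∂π_M/∂q_M = 77 - 2q_M = 0, giving q_M = 77/2.
Then q_A = (268 - 2·(77/2))/4 = 191/4.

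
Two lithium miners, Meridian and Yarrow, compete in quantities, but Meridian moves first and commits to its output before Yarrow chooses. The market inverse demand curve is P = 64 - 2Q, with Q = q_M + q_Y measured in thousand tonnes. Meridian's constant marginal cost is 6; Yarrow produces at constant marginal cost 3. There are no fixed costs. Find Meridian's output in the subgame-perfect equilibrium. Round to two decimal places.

The follower Yarrow best-responds to any q_M: π_Y = (64 - 2Q)q_Y - 3q_Y.
Setting the follower's marginal profit to zero, 61 - 2q_M - 4q_Y = 0, i.e. q_Y = (61 - 2q_M)/4.
Meridian substitutes q_Y(q_M) into its own profit: π_M = q_M(64 - 2q_M - (61 - 2q_M)/2) - 6q_M = (67/2 - q_M)q_M - 6q_M.
The leader's first-order condition 55/2 - 2q_M = 0 yields q_M = 55/4.
Then q_Y = (61 - 2·(55/4))/4 = 67/8.

13.75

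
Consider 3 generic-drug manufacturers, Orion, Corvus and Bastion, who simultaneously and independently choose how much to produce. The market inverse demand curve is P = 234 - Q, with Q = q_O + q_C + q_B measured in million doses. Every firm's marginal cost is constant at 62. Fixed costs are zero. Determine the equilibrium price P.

105

Each firm earns π_i = (234 - Q)q_i - 62q_i.
Setting ∂π_i/∂q_i = 0 with rivals' quantities fixed: 172 - 2q_i - Σ_{j≠i} q_j = 0.
With identical firms every q_j equals q_i, so Σ_{j≠i} q_j = 2q_i and 172 = 4q_i, giving q_i = 43.
Total output Q = 129, so price P = 234 - 129 = 105.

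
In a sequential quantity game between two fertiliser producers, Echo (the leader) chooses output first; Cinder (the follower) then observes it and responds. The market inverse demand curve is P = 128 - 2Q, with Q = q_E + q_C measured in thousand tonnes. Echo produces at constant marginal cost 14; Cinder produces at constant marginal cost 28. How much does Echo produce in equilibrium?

32

Solve by backward induction. Given q_E, the follower Cinder maximises π_C = (128 - 2q_E - 2q_C)q_C - 28q_C.
Follower FOC: 100 - 2q_E - 4q_C = 0, so q_C(q_E) = (100 - 2q_E)/4.
The leader anticipates this reaction. Substituting into P = 128 - 2Q gives P = 78 - q_E, so π_E = (78 - q_E)q_E - 14q_E.
Maximising: ∂π_E/∂q_E = 64 - 2q_E = 0, giving q_E = 32.
Then q_C = (100 - 2·32)/4 = 9.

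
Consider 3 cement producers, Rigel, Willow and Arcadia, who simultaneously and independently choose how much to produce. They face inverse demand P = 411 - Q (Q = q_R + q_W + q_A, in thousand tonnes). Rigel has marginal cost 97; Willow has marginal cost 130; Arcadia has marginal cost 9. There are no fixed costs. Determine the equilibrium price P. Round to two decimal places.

161.75

Rigel's profit: π_R = (411 - Q)q_R - (97q_R). Setting ∂π_R/∂q_R = 0: 314 - 2q_R - (q_W + q_A) = 0.
Willow's first-order condition: 281 - 2q_W - (q_R + q_A) = 0.
Arcadia's first-order condition: 402 - 2q_A - (q_R + q_W) = 0.
Adding the 3 first-order conditions: 997 − 4Q = 0, so Q = 997/4.
Back-substituting: q_R = (314 − 997/4) = 259/4, q_W = (281 − 997/4) = 127/4, q_A = (402 − 997/4) = 611/4.
Total output Q = 997/4, so price P = 411 - 997/4 = 647/4.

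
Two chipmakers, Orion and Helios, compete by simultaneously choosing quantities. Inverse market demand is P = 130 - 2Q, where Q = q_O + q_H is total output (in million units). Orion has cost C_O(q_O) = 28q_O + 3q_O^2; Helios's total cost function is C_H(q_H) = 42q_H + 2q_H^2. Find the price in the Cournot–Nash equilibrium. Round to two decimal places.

Orion's profit: π_O = (130 - 2Q)q_O - (28q_O + 3q_O²). Setting ∂π_O/∂q_O = 0: 102 - 10q_O - 2(q_H) = 0.
Helios's first-order condition: 88 - 8q_H - 2(q_O) = 0.
So q_O = (102 - 2q_H)/10 and q_H = (88 - 2q_O)/8.
Solving the pair: q_O = 160/19, q_H = 169/19.
Total output Q = 329/19, so price P = 130 - 2·(329/19) = 1812/19.

95.37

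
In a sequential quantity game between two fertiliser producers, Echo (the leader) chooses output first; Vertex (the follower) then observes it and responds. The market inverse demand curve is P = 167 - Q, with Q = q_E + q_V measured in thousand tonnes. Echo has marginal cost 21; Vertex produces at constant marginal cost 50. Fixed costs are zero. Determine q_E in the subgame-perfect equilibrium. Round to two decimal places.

The follower Vertex best-responds to any q_E: π_V = (167 - Q)q_V - 50q_V.
∂π_V/∂q_V = 117 - q_E - 2q_V = 0 gives the reaction function q_V = (117 - q_E)/2.
Echo substitutes q_V(q_E) into its own profit: π_E = q_E(167 - q_E - (117 - q_E)/2) - 21q_E = (217/2 - (1/2)q_E)q_E - 21q_E.
Leader FOC: 175/2 - q_E = 0, so q_E = 175/2.
Then q_V = (117 - 175/2)/2 = 59/4.

87.50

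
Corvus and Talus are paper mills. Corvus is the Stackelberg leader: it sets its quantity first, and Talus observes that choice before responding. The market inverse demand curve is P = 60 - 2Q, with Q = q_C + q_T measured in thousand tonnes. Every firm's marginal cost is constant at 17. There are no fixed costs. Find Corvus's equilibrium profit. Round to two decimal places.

115.56

Solve by backward induction. Given q_C, the follower Talus maximises π_T = (60 - 2q_C - 2q_T)q_T - 17q_T.
Follower FOC: 43 - 2q_C - 4q_T = 0, so q_T(q_C) = (43 - 2q_C)/4.
The leader anticipates this reaction. Substituting into P = 60 - 2Q gives P = 77/2 - q_C, so π_C = (77/2 - q_C)q_C - 17q_C.
Maximising: ∂π_C/∂q_C = 43/2 - 2q_C = 0, giving q_C = 43/4.
Then q_T = (43 - 2·(43/4))/4 = 43/8.
Price P = 60 - 2·(129/8) = 111/4.
Corvus's profit: (111/4 - 17)·(43/4) = 1849/16.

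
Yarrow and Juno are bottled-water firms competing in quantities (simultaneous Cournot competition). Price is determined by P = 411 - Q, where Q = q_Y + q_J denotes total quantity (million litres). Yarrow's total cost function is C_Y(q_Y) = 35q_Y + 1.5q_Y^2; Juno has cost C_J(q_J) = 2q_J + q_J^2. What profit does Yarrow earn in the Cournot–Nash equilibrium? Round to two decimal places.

8303.50

Yarrow's profit: π_Y = (411 - Q)q_Y - (35q_Y + (3/2)q_Y²). Setting ∂π_Y/∂q_Y = 0: 376 - 5q_Y - (q_J) = 0.
Juno's first-order condition: 409 - 4q_J - (q_Y) = 0.
So q_Y = (376 - q_J)/5 and q_J = (409 - q_Y)/4.
Substituting one into the other gives q_Y = 1095/19 and q_J = 1669/19.
Price P = 411 - 145.4737 = 265.5263.
Yarrow's profit: 265.5263·(1095/19) - 35·(1095/19) - (3/2)(1095/19)² = 8303.4972.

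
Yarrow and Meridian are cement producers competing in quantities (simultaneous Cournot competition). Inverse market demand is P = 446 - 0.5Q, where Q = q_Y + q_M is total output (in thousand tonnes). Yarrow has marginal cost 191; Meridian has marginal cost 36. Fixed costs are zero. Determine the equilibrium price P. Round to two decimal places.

224.33

Yarrow's profit: π_Y = (446 - 0.5Q)q_Y - (191q_Y). Setting ∂π_Y/∂q_Y = 0: 255 - q_Y - (1/2)(q_M) = 0.
Meridian's profit: π_M = (446 - 0.5Q)q_M - (36q_M). Setting ∂π_M/∂q_M = 0: 410 - q_M - (1/2)(q_Y) = 0.
Best responses: q_Y = (255 - (1/2)q_M), q_M = (410 - (1/2)q_Y).
Solving the pair: q_Y = 200/3, q_M = 1130/3.
Total output Q = 1330/3, so price P = 446 - (1/2)·(1330/3) = 673/3.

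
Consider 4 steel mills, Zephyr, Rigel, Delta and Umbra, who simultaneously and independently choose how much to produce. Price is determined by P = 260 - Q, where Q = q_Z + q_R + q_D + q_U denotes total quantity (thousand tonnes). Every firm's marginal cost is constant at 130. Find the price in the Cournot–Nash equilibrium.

156

Each firm earns π_i = (260 - Q)q_i - 130q_i.
First-order condition (treating rivals' output as given): 130 - 2q_i - Σ_{j≠i} q_j = 0.
With identical firms every q_j equals q_i, so Σ_{j≠i} q_j = 3q_i and 130 = 5q_i, giving q_i = 26.
Total output Q = 104, so price P = 260 - 104 = 156.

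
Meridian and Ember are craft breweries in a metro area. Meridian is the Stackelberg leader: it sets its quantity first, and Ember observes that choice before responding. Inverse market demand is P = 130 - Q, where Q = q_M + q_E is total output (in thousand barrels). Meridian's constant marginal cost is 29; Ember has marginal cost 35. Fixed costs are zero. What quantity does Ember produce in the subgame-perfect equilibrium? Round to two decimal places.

20.75

The follower Ember best-responds to any q_M: π_E = (130 - Q)q_E - 35q_E.
Setting the follower's marginal profit to zero, 95 - q_M - 2q_E = 0, i.e. q_E = (95 - q_M)/2.
Meridian substitutes q_E(q_M) into its own profit: π_M = q_M(130 - q_M - (95 - q_M)/2) - 29q_M = (165/2 - (1/2)q_M)q_M - 29q_M.
Leader FOC: 107/2 - q_M = 0, so q_M = 107/2.
Then q_E = (95 - 107/2)/2 = 83/4.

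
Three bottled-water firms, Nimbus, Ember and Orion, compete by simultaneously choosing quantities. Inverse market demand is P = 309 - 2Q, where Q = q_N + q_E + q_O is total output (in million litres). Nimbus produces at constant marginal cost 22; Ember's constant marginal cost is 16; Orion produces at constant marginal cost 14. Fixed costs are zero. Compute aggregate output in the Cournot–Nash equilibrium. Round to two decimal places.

Nimbus's profit: π_N = (309 - 2Q)q_N - (22q_N). Setting ∂π_N/∂q_N = 0: 287 - 4q_N - 2(q_E + q_O) = 0.
Ember's profit: π_E = (309 - 2Q)q_E - (16q_E). Setting ∂π_E/∂q_E = 0: 293 - 4q_E - 2(q_N + q_O) = 0.
Orion's first-order condition: 295 - 4q_O - 2(q_N + q_E) = 0.
Adding the 3 first-order conditions: 875 − 8Q = 0, so Q = 875/8.
Back-substituting: q_N = (287 − 875/4)/2 = 273/8, q_E = (293 − 875/4)/2 = 297/8, q_O = (295 − 875/4)/2 = 305/8.
Total output Q = 273/8 + 297/8 + 305/8 = 875/8.

109.38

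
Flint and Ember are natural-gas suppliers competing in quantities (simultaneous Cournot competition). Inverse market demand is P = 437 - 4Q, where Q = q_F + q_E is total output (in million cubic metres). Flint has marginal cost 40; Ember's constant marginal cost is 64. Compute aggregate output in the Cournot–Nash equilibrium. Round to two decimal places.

Flint's profit: π_F = (437 - 4Q)q_F - (40q_F). Setting ∂π_F/∂q_F = 0: 397 - 8q_F - 4(q_E) = 0.
Ember's profit: π_E = (437 - 4Q)q_E - (64q_E). Setting ∂π_E/∂q_E = 0: 373 - 8q_E - 4(q_F) = 0.
So q_F = (397 - 4q_E)/8 and q_E = (373 - 4q_F)/8.
Solving the pair: q_F = 421/12, q_E = 349/12.
Total output Q = 421/12 + 349/12 = 385/6.

64.17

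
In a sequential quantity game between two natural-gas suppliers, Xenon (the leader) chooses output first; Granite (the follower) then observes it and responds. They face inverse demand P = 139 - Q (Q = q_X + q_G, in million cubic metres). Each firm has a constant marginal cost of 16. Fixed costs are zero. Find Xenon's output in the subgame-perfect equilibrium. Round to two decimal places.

61.50

Solve by backward induction. Given q_X, the follower Granite maximises π_G = (139 - q_X - q_G)q_G - 16q_G.
∂π_G/∂q_G = 123 - q_X - 2q_G = 0 gives the reaction function q_G = (123 - q_X)/2.
The leader anticipates this reaction. Substituting into P = 139 - Q gives P = 155/2 - (1/2)q_X, so π_X = (155/2 - (1/2)q_X)q_X - 16q_X.
Maximising: ∂π_X/∂q_X = 123/2 - q_X = 0, giving q_X = 123/2.
Then q_G = (123 - 123/2)/2 = 123/4.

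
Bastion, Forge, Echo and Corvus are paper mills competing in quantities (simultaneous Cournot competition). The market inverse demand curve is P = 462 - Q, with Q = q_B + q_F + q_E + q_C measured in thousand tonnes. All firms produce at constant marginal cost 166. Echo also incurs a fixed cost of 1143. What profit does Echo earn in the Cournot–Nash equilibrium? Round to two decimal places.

2361.64

A representative firm's profit is π_i = q_i(462 - Q) - 166q_i.
Setting ∂π_i/∂q_i = 0 with rivals' quantities fixed: 296 - 2q_i - Σ_{j≠i} q_j = 0.
With identical firms every q_j equals q_i, so Σ_{j≠i} q_j = 3q_i and 296 = 5q_i, giving q_i = 296/5.
Price P = 462 - 1184/5 = 1126/5.
Echo's profit: (1126/5 - 166)·(296/5) - 1143 = 2361.6400.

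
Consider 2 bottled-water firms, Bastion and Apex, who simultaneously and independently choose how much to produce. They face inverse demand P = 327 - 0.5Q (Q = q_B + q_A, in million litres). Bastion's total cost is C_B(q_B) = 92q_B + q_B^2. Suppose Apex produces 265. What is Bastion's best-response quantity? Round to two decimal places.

With the rival's output fixed at 265, Bastion's profit is π_B = (327 - (1/2)·265 - (1/2)q_B)q_B - (92q_B + q_B²) = (389/2 - (1/2)q_B)q_B - (92q_B + q_B²).
∂π_B/∂q_B = 205/2 - 3q_B = 0, so q_B = 205/6.

34.17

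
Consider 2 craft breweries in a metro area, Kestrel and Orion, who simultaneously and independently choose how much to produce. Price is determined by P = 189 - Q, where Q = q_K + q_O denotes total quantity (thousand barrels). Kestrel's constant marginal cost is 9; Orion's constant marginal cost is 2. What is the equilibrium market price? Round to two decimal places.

66.67

Kestrel's profit: π_K = (189 - Q)q_K - (9q_K). Setting ∂π_K/∂q_K = 0: 180 - 2q_K - (q_O) = 0.
Orion's first-order condition: 187 - 2q_O - (q_K) = 0.
So q_K = (180 - q_O)/2 and q_O = (187 - q_K)/2.
Substituting one into the other gives q_K = 173/3 and q_O = 194/3.
Total output Q = 367/3, so price P = 189 - 367/3 = 200/3.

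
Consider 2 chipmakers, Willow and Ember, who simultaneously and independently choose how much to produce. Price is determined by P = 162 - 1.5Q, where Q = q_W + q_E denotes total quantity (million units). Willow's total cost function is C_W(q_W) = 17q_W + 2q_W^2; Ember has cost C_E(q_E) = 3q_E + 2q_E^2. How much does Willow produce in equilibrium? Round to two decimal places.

16.61

Willow's profit: π_W = (162 - 1.5Q)q_W - (17q_W + 2q_W²). Setting ∂π_W/∂q_W = 0: 145 - 7q_W - (3/2)(q_E) = 0.
Ember's profit: π_E = (162 - 1.5Q)q_E - (3q_E + 2q_E²). Setting ∂π_E/∂q_E = 0: 159 - 7q_E - (3/2)(q_W) = 0.
Rearranging gives the reaction functions q_W = (145 - (3/2)q_E)/7 and q_E = (159 - (3/2)q_W)/7.
Substituting one into the other gives q_W = 16.6096 and q_E = 19.1551.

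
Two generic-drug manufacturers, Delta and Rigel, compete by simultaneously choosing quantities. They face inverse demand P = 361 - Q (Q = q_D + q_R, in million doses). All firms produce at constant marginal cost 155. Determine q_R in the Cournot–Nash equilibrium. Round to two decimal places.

68.67

Each firm earns π_i = (361 - Q)q_i - 155q_i.
First-order condition (treating rivals' output as given): 206 - 2q_i - q_j = 0.
With identical firms every q_j equals q_i, so q_j = q_i and 206 = 3q_i, giving q_i = 206/3.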